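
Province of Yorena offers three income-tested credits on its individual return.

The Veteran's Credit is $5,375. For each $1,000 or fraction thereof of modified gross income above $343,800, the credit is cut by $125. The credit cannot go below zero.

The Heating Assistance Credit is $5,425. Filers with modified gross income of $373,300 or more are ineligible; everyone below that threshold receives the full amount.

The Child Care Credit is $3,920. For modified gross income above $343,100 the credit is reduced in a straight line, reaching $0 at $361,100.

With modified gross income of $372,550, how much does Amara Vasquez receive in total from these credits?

Veteran's Credit: income exceeds $343,800 by $28,750, which is 29 full-or-partial $1,000 increments; reduction = 29 × $125 = $3,625, leaving $1,750.
Heating Assistance Credit: $372,550 is below the $373,300 cutoff, so the full $5,425 applies.
Child Care Credit: $372,550 is at or above $361,100, so the credit is $0.
Total: $1,750 + $5,425 + $0 = $7,175.

$7,175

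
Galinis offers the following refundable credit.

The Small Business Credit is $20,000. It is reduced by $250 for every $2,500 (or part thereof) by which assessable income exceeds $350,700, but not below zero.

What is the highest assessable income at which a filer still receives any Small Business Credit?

$548,200

After 79 increments the reduction is 79 × $250 = $19,750, leaving $250; one more increment wipes it out. Increment 79 ends at excess 79 × $2,500 = $197,500, so the highest qualifying income is $350,700 + $197,500 = $548,200.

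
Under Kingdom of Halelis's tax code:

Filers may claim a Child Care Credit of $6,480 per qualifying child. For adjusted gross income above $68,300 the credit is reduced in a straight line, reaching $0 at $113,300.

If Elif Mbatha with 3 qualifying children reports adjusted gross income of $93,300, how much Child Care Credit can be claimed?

Child Care Credit: base = 3 × $6,480 = $19,440. $93,300 is $25,000 into a $45,000 phase-out range, leaving 20,000/45,000 of the credit: $19,440 × 20,000/45,000 = $8,640.

$8,640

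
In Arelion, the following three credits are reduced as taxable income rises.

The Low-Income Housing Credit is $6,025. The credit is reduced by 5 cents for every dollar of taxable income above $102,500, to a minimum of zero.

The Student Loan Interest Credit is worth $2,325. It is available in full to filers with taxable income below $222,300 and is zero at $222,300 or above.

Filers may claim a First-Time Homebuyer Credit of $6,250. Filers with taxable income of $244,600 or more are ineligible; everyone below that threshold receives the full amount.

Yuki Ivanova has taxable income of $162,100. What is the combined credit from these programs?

$11,620

Low-Income Housing Credit: 5% of the $59,600 excess over $102,500 is $2,980; credit = $6,025 − $2,980 = $3,045.
Student Loan Interest Credit: $162,100 is below the $222,300 cutoff, so the full $2,325 applies.
First-Time Homebuyer Credit: $162,100 is below the $244,600 cutoff, so the full $6,250 applies.
Total: $3,045 + $2,325 + $6,250 = $11,620.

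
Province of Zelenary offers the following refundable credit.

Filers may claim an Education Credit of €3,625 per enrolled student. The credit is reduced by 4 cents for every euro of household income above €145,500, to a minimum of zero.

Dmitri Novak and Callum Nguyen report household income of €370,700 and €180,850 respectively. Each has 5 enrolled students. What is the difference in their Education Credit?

Dmitri (€370,700): Education Credit: base = 5 × €3,625 = €18,125. 4% of the €225,200 excess over €145,500 is €9,008; credit = €18,125 − €9,008 = €9,117.
Callum (€180,850): Education Credit: base = 5 × €3,625 = €18,125. 4% of the €35,350 excess over €145,500 is €1,414; credit = €18,125 − €1,414 = €16,711.
Difference: |€9,117 − €16,711| = €7,594.

€7,594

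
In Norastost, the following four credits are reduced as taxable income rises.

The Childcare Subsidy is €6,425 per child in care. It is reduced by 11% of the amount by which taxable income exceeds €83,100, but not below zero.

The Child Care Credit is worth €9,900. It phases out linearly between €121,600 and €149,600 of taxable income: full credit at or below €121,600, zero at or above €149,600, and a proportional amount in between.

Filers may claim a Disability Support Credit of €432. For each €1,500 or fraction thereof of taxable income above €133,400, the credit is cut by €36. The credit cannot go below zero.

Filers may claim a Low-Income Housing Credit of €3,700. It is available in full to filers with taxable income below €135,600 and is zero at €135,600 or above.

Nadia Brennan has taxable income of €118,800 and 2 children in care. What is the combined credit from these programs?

Childcare Subsidy: base = 2 × €6,425 = €12,850. 11% of the €35,700 excess over €83,100 is €3,927; credit = €12,850 − €3,927 = €8,923.
Child Care Credit: €118,800 is at or below the €121,600 threshold, so the full €9,900 applies.
Disability Support Credit: €118,800 is at or below the €133,400 threshold, so the full €432 applies.
Low-Income Housing Credit: €118,800 is below the €135,600 cutoff, so the full €3,700 applies.
Total: €8,923 + €9,900 + €432 + €3,700 = €22,955.

€22,955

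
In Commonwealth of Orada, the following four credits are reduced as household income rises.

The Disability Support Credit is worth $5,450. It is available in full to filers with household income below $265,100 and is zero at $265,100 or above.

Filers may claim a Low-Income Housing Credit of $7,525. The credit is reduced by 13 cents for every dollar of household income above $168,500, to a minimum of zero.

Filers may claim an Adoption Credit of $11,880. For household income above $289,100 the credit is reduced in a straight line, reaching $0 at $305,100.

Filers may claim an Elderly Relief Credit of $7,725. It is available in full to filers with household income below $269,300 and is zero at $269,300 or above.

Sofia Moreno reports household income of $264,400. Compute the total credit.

$25,055

Disability Support Credit: $264,400 is below the $265,100 cutoff, so the full $5,450 applies.
Low-Income Housing Credit: 13% of the $95,900 excess over $168,500 is $12,467 ≥ base, so the credit is $0.
Adoption Credit: $264,400 is at or below the $289,100 threshold, so the full $11,880 applies.
Elderly Relief Credit: $264,400 is below the $269,300 cutoff, so the full $7,725 applies.
Total: $5,450 + $0 + $11,880 + $7,725 = $25,055.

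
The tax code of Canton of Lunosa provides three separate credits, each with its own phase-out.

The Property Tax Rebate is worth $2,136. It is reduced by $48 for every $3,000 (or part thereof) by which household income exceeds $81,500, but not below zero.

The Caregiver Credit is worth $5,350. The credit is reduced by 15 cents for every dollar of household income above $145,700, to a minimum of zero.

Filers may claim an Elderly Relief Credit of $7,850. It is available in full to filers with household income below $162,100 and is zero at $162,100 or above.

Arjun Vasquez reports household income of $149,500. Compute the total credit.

Property Tax Rebate: income exceeds $81,500 by $68,000, which is 23 full-or-partial $3,000 increments; reduction = 23 × $48 = $1,104, leaving $1,032.
Caregiver Credit: 15% of the $3,800 excess over $145,700 is $570; credit = $5,350 − $570 = $4,780.
Elderly Relief Credit: $149,500 is below the $162,100 cutoff, so the full $7,850 applies.
Total: $1,032 + $4,780 + $7,850 = $13,662.

$13,662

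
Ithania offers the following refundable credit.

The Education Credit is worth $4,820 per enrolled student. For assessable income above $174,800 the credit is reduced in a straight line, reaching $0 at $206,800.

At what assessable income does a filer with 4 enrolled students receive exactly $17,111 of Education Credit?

$178,400

Full credit = 4 × $4,820 = $19,280.
$17,111 is 17,111/19,280 of the full $19,280, so 2,169/19,280 of the $32,000 range has been used: income = $174,800 + $32,000 × 2,169/19,280 = $178,400.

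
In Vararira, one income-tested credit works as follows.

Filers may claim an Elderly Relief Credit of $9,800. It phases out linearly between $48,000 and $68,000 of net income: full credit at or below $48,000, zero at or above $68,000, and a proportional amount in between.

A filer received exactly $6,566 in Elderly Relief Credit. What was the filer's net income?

$6,566 is 6,566/9,800 of the full $9,800, so 3,234/9,800 of the $20,000 range has been used: income = $48,000 + $20,000 × 3,234/9,800 = $54,600.

$54,600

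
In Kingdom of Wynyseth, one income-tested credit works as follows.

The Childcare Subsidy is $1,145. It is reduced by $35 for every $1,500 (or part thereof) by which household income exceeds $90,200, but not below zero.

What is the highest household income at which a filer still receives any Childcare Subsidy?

After 32 increments the reduction is 32 × $35 = $1,120, leaving $25; one more increment wipes it out. Increment 32 ends at excess 32 × $1,500 = $48,000, so the highest qualifying income is $90,200 + $48,000 = $138,200.

$138,200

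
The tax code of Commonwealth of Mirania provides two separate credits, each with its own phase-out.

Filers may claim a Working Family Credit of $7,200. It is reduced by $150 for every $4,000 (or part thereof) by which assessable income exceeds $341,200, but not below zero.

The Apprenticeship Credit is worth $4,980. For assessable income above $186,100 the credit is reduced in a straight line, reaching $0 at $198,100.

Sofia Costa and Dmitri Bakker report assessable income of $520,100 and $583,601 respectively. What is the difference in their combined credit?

$450

Sofia ($520,100): Working Family Credit: income exceeds $341,200 by $178,900, which is 45 full-or-partial $4,000 increments; reduction = 45 × $150 = $6,750, leaving $450. Apprenticeship Credit: $520,100 is at or above $198,100, so the credit is $0. total $450 + $0 = $450
Dmitri ($583,601): Working Family Credit: income exceeds $341,200 by $242,401 → 61 increments × $150 = $9,150 ≥ base, so the credit is $0. Apprenticeship Credit: $583,601 is at or above $198,100, so the credit is $0. total $0 + $0 = $0
Difference: |$450 − $0| = $450.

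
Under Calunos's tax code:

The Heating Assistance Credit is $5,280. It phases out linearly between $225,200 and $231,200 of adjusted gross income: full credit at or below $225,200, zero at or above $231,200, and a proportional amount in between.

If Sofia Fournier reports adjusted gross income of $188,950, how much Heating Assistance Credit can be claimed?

Heating Assistance Credit: $188,950 is at or below the $225,200 threshold, so the full $5,280 applies.

$5,280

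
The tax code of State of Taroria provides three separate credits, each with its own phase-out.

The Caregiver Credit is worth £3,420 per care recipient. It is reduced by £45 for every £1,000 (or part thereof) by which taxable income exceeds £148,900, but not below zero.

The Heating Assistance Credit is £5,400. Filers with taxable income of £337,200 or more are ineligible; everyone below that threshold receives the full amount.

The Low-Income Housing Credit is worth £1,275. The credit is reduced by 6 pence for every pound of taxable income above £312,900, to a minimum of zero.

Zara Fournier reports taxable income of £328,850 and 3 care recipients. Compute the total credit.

£7,878

Caregiver Credit: base = 3 × £3,420 = £10,260. income exceeds £148,900 by £179,950, which is 180 full-or-partial £1,000 increments; reduction = 180 × £45 = £8,100, leaving £2,160.
Heating Assistance Credit: £328,850 is below the £337,200 cutoff, so the full £5,400 applies.
Low-Income Housing Credit: 6% of the £15,950 excess over £312,900 is £957; credit = £1,275 − £957 = £318.
Total: £2,160 + £5,400 + £318 = £7,878.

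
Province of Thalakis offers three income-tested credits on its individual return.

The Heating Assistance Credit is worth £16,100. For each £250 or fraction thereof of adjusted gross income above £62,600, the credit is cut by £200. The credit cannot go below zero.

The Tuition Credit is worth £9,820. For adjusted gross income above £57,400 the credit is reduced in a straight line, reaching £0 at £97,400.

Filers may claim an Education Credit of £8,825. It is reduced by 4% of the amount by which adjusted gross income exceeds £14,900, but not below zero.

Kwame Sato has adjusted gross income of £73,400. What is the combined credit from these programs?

Heating Assistance Credit: income exceeds £62,600 by £10,800, which is 44 full-or-partial £250 increments; reduction = 44 × £200 = £8,800, leaving £7,300.
Tuition Credit: £73,400 is £16,000 into a £40,000 phase-out range, leaving 24,000/40,000 of the credit: £9,820 × 24,000/40,000 = £5,892.
Education Credit: 4% of the £58,500 excess over £14,900 is £2,340; credit = £8,825 − £2,340 = £6,485.
Total: £7,300 + £5,892 + £6,485 = £19,677.

£19,677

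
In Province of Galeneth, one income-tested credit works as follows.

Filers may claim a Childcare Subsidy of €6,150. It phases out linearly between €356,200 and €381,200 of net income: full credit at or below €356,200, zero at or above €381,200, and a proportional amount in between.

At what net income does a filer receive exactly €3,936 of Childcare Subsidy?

€365,200

€3,936 is 3,936/6,150 of the full €6,150, so 2,214/6,150 of the €25,000 range has been used: income = €356,200 + €25,000 × 2,214/6,150 = €365,200.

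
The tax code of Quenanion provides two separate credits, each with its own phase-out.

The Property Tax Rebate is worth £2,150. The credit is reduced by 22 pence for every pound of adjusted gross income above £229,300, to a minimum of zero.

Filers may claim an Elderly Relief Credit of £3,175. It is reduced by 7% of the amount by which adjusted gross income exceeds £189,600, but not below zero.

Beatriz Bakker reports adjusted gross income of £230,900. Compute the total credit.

£2,082

Property Tax Rebate: 22% of the £1,600 excess over £229,300 is £352; credit = £2,150 − £352 = £1,798.
Elderly Relief Credit: 7% of the £41,300 excess over £189,600 is £2,891; credit = £3,175 − £2,891 = £284.
Total: £1,798 + £284 = £2,082.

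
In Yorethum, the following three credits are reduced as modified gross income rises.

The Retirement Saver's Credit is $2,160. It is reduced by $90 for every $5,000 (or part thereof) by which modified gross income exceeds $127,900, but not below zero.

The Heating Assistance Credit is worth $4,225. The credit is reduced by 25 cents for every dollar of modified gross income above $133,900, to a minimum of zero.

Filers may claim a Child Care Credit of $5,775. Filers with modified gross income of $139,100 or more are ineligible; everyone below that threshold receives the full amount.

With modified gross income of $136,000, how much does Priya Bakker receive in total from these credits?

Retirement Saver's Credit: income exceeds $127,900 by $8,100, which is 2 full-or-partial $5,000 increments; reduction = 2 × $90 = $180, leaving $1,980.
Heating Assistance Credit: 25% of the $2,100 excess over $133,900 is $525; credit = $4,225 − $525 = $3,700.
Child Care Credit: $136,000 is below the $139,100 cutoff, so the full $5,775 applies.
Total: $1,980 + $3,700 + $5,775 = $11,455.

$11,455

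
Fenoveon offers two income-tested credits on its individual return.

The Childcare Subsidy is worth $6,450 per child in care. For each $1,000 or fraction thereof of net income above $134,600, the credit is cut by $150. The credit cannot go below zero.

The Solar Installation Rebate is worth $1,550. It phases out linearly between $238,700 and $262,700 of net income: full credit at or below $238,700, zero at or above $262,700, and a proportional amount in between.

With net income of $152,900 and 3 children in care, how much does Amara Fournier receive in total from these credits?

$18,050

Childcare Subsidy: base = 3 × $6,450 = $19,350. income exceeds $134,600 by $18,300, which is 19 full-or-partial $1,000 increments; reduction = 19 × $150 = $2,850, leaving $16,500.
Solar Installation Rebate: $152,900 is at or below the $238,700 threshold, so the full $1,550 applies.
Total: $16,500 + $1,550 = $18,050.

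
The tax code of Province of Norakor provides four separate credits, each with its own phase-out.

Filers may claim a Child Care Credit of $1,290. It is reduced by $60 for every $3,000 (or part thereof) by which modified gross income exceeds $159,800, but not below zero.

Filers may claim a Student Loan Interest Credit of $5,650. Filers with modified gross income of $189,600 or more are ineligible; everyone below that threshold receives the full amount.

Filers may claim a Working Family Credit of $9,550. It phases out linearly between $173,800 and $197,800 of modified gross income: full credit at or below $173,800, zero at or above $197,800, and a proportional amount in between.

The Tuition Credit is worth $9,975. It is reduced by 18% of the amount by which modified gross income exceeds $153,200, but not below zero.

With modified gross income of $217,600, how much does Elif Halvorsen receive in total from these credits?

$90

Child Care Credit: income exceeds $159,800 by $57,800, which is 20 full-or-partial $3,000 increments; reduction = 20 × $60 = $1,200, leaving $90.
Student Loan Interest Credit: $217,600 meets or exceeds the $189,600 cutoff, so the credit is $0.
Working Family Credit: $217,600 is at or above $197,800, so the credit is $0.
Tuition Credit: 18% of the $64,400 excess over $153,200 is $11,592 ≥ base, so the credit is $0.
Total: $90 + $0 + $0 + $0 = $90.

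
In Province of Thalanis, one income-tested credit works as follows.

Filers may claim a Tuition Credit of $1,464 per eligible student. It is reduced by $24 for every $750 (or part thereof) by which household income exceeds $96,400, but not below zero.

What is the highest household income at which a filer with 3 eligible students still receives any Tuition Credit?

Full credit = 3 × $1,464 = $4,392.
After 182 increments the reduction is 182 × $24 = $4,368, leaving $24; one more increment wipes it out. Increment 182 ends at excess 182 × $750 = $136,500, so the highest qualifying income is $96,400 + $136,500 = $232,900.

$232,900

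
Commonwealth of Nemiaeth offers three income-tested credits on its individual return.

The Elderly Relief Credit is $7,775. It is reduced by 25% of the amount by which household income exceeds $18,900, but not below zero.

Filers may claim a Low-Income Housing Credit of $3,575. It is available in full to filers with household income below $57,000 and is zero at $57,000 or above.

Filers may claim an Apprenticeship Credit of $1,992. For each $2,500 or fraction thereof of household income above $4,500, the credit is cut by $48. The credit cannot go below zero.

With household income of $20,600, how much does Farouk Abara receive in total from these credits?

Elderly Relief Credit: 25% of the $1,700 excess over $18,900 is $425; credit = $7,775 − $425 = $7,350.
Low-Income Housing Credit: $20,600 is below the $57,000 cutoff, so the full $3,575 applies.
Apprenticeship Credit: income exceeds $4,500 by $16,100, which is 7 full-or-partial $2,500 increments; reduction = 7 × $48 = $336, leaving $1,656.
Total: $7,350 + $3,575 + $1,656 = $12,581.

$12,581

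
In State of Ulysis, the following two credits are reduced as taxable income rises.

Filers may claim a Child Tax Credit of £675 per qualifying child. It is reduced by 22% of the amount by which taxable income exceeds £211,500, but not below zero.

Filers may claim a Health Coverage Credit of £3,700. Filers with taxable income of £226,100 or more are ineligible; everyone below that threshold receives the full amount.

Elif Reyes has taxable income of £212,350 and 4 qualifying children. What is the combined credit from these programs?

Child Tax Credit: base = 4 × £675 = £2,700. 22% of the £850 excess over £211,500 is £187; credit = £2,700 − £187 = £2,513.
Health Coverage Credit: £212,350 is below the £226,100 cutoff, so the full £3,700 applies.
Total: £2,513 + £3,700 = £6,213.

£6,213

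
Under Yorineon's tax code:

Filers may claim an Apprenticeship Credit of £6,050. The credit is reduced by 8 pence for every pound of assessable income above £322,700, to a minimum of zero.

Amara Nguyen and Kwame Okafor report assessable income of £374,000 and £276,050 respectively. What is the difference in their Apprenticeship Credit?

£4,104

Amara (£374,000): Apprenticeship Credit: 8% of the £51,300 excess over £322,700 is £4,104; credit = £6,050 − £4,104 = £1,946.
Kwame (£276,050): Apprenticeship Credit: £276,050 is at or below the £322,700 threshold, so the full £6,050 applies.
Difference: |£1,946 − £6,050| = £4,104.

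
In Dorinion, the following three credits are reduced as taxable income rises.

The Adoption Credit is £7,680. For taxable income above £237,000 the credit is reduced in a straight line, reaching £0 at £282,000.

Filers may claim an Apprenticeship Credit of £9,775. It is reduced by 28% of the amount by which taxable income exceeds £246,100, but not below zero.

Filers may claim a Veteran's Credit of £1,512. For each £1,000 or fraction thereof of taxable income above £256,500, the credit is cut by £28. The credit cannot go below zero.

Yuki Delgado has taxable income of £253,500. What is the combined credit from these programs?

Adoption Credit: £253,500 is £16,500 into a £45,000 phase-out range, leaving 28,500/45,000 of the credit: £7,680 × 28,500/45,000 = £4,864.
Apprenticeship Credit: 28% of the £7,400 excess over £246,100 is £2,072; credit = £9,775 − £2,072 = £7,703.
Veteran's Credit: £253,500 is at or below the £256,500 threshold, so the full £1,512 applies.
Total: £4,864 + £7,703 + £1,512 = £14,079.

£14,079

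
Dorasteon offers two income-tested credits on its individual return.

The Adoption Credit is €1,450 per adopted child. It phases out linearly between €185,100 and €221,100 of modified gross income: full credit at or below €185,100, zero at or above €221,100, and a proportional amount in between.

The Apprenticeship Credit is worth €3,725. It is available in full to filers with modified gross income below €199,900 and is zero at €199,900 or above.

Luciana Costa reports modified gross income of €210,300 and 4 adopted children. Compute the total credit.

Adoption Credit: base = 4 × €1,450 = €5,800. €210,300 is €25,200 into a €36,000 phase-out range, leaving 10,800/36,000 of the credit: €5,800 × 10,800/36,000 = €1,740.
Apprenticeship Credit: €210,300 meets or exceeds the €199,900 cutoff, so the credit is €0.
Total: €1,740 + €0 = €1,740.

€1,740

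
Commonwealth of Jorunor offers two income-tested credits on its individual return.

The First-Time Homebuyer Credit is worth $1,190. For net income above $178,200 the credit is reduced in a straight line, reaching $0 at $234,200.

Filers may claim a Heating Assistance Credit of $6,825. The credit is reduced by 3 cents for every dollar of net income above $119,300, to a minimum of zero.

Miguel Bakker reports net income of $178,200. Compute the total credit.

First-Time Homebuyer Credit: $178,200 is at or below the $178,200 threshold, so the full $1,190 applies.
Heating Assistance Credit: 3% of the $58,900 excess over $119,300 is $1,767; credit = $6,825 − $1,767 = $5,058.
Total: $1,190 + $5,058 = $6,248.

$6,248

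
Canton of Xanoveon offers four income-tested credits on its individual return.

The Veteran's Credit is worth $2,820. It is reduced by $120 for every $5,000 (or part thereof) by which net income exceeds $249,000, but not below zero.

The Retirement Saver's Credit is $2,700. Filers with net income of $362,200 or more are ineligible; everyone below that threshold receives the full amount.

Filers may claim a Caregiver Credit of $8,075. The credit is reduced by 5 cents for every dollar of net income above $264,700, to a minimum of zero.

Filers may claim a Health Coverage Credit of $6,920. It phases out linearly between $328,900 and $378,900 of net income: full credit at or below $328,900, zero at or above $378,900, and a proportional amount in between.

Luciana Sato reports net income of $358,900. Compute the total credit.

$9,013

Veteran's Credit: income exceeds $249,000 by $109,900, which is 22 full-or-partial $5,000 increments; reduction = 22 × $120 = $2,640, leaving $180.
Retirement Saver's Credit: $358,900 is below the $362,200 cutoff, so the full $2,700 applies.
Caregiver Credit: 5% of the $94,200 excess over $264,700 is $4,710; credit = $8,075 − $4,710 = $3,365.
Health Coverage Credit: $358,900 is $30,000 into a $50,000 phase-out range, leaving 20,000/50,000 of the credit: $6,920 × 20,000/50,000 = $2,768.
Total: $180 + $2,700 + $3,365 + $2,768 = $9,013.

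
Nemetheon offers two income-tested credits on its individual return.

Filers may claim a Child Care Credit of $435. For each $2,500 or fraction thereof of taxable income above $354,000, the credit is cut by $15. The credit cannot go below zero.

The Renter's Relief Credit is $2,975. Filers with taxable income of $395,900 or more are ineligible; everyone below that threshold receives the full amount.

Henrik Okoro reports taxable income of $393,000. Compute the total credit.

Child Care Credit: income exceeds $354,000 by $39,000, which is 16 full-or-partial $2,500 increments; reduction = 16 × $15 = $240, leaving $195.
Renter's Relief Credit: $393,000 is below the $395,900 cutoff, so the full $2,975 applies.
Total: $195 + $2,975 = $3,170.

$3,170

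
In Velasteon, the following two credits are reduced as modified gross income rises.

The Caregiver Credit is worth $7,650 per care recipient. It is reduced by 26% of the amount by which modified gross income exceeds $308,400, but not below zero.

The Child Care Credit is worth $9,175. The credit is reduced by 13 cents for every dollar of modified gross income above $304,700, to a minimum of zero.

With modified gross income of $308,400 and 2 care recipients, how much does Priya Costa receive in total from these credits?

$23,994

Caregiver Credit: base = 2 × $7,650 = $15,300. $308,400 is at or below the $308,400 threshold, so the full $15,300 applies.
Child Care Credit: 13% of the $3,700 excess over $304,700 is $481; credit = $9,175 − $481 = $8,694.
Total: $15,300 + $8,694 = $23,994.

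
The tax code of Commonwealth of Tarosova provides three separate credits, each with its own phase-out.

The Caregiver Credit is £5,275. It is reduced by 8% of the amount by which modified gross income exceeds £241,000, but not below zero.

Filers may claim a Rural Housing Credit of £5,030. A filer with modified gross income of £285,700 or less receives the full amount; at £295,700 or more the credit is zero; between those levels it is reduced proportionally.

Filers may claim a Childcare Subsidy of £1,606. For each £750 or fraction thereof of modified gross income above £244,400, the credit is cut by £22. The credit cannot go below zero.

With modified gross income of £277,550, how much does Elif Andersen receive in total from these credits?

Caregiver Credit: 8% of the £36,550 excess over £241,000 is £2,924; credit = £5,275 − £2,924 = £2,351.
Rural Housing Credit: £277,550 is at or below the £285,700 threshold, so the full £5,030 applies.
Childcare Subsidy: income exceeds £244,400 by £33,150, which is 45 full-or-partial £750 increments; reduction = 45 × £22 = £990, leaving £616.
Total: £2,351 + £5,030 + £616 = £7,997.

£7,997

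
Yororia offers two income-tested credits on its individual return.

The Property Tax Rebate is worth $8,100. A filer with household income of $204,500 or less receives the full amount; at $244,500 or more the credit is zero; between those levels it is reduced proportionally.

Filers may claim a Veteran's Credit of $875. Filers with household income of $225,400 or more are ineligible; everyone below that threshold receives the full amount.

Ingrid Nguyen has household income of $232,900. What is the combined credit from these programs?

$2,349

Property Tax Rebate: $232,900 is $28,400 into a $40,000 phase-out range, leaving 11,600/40,000 of the credit: $8,100 × 11,600/40,000 = $2,349.
Veteran's Credit: $232,900 meets or exceeds the $225,400 cutoff, so the credit is $0.
Total: $2,349 + $0 = $2,349.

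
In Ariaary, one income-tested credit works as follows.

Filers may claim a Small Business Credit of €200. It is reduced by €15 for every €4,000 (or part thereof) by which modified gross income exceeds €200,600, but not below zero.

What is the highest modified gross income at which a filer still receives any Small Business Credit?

After 13 increments the reduction is 13 × €15 = €195, leaving €5; one more increment wipes it out. Increment 13 ends at excess 13 × €4,000 = €52,000, so the highest qualifying income is €200,600 + €52,000 = €252,600.

€252,600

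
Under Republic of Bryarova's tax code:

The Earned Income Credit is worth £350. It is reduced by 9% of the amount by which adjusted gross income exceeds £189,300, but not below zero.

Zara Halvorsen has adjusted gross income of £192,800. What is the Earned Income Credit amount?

Earned Income Credit: 9% of the £3,500 excess over £189,300 is £315; credit = £350 − £315 = £35.

£35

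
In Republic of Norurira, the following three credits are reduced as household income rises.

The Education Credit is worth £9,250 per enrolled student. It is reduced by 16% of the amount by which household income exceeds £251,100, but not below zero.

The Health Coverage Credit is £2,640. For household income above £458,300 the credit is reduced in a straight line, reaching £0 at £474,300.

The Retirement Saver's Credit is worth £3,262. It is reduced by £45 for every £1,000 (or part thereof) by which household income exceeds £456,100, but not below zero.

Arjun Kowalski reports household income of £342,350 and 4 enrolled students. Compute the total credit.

Education Credit: base = 4 × £9,250 = £37,000. 16% of the £91,250 excess over £251,100 is £14,600; credit = £37,000 − £14,600 = £22,400.
Health Coverage Credit: £342,350 is at or below the £458,300 threshold, so the full £2,640 applies.
Retirement Saver's Credit: £342,350 is at or below the £456,100 threshold, so the full £3,262 applies.
Total: £22,400 + £2,640 + £3,262 = £28,302.

£28,302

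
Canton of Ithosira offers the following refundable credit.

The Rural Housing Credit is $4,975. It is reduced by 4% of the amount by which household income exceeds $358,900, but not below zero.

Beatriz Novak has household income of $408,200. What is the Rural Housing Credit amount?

Rural Housing Credit: 4% of the $49,300 excess over $358,900 is $1,972; credit = $4,975 − $1,972 = $3,003.

$3,003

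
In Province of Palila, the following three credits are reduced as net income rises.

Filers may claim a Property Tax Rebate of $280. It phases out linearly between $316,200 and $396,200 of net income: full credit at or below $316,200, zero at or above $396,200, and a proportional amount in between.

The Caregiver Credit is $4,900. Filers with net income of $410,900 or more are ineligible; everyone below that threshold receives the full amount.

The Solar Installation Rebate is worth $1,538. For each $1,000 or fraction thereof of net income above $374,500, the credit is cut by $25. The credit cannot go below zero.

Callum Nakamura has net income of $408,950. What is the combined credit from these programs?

$5,563

Property Tax Rebate: $408,950 is at or above $396,200, so the credit is $0.
Caregiver Credit: $408,950 is below the $410,900 cutoff, so the full $4,900 applies.
Solar Installation Rebate: income exceeds $374,500 by $34,450, which is 35 full-or-partial $1,000 increments; reduction = 35 × $25 = $875, leaving $663.
Total: $0 + $4,900 + $663 = $5,563.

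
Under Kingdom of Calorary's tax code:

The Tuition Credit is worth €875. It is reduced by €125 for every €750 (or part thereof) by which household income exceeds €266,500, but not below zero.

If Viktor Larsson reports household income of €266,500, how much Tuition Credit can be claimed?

€875

Tuition Credit: €266,500 is at or below the €266,500 threshold, so the full €875 applies.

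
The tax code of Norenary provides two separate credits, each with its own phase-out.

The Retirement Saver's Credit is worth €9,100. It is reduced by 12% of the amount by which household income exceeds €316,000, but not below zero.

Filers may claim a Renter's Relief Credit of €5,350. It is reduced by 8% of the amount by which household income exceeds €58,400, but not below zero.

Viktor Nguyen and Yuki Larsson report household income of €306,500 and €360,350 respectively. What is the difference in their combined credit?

€5,322

Viktor (€306,500): Retirement Saver's Credit: €306,500 is at or below the €316,000 threshold, so the full €9,100 applies. Renter's Relief Credit: 8% of the €248,100 excess over €58,400 is €19,848 ≥ base, so the credit is €0. total €9,100 + €0 = €9,100
Yuki (€360,350): Retirement Saver's Credit: 12% of the €44,350 excess over €316,000 is €5,322; credit = €9,100 − €5,322 = €3,778. Renter's Relief Credit: 8% of the €301,950 excess over €58,400 is €24,156 ≥ base, so the credit is €0. total €3,778 + €0 = €3,778
Difference: |€9,100 − €3,778| = €5,322.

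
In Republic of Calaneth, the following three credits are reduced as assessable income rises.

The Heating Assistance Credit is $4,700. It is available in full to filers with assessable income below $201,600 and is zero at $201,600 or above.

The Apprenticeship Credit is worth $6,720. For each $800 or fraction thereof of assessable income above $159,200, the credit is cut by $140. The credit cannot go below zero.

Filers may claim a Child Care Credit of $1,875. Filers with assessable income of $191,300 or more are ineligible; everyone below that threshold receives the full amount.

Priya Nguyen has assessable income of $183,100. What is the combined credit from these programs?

Heating Assistance Credit: $183,100 is below the $201,600 cutoff, so the full $4,700 applies.
Apprenticeship Credit: income exceeds $159,200 by $23,900, which is 30 full-or-partial $800 increments; reduction = 30 × $140 = $4,200, leaving $2,520.
Child Care Credit: $183,100 is below the $191,300 cutoff, so the full $1,875 applies.
Total: $4,700 + $2,520 + $1,875 = $9,095.

$9,095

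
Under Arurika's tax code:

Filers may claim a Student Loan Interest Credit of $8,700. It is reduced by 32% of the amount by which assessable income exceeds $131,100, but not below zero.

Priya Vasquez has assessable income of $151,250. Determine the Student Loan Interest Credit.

Student Loan Interest Credit: 32% of the $20,150 excess over $131,100 is $6,448; credit = $8,700 − $6,448 = $2,252.

$2,252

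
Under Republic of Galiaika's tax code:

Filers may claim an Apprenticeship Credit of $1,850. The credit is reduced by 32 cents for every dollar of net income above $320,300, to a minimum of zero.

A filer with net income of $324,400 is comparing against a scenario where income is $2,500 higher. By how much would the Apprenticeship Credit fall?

At $324,400 — 32% of the $4,100 excess over $320,300 is $1,312; credit = $1,850 − $1,312 = $538.
At $326,900 — 32% of the $6,600 excess over $320,300 is $2,112 ≥ base, so the credit is $0.
Lost: $538 − $0 = $538.

$538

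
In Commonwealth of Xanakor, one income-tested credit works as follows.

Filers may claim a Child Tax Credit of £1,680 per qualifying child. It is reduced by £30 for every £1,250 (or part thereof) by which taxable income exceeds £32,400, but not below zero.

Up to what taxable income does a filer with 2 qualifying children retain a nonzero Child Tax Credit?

Full credit = 2 × £1,680 = £3,360.
After 111 increments the reduction is 111 × £30 = £3,330, leaving £30; one more increment wipes it out. Increment 111 ends at excess 111 × £1,250 = £138,750, so the highest qualifying income is £32,400 + £138,750 = £171,150.

£171,150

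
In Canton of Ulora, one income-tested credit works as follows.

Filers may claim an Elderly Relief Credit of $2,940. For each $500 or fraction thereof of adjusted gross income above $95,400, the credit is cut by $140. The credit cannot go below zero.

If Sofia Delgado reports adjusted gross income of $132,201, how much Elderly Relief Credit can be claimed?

Elderly Relief Credit: income exceeds $95,400 by $36,801 → 74 increments × $140 = $10,360 ≥ base, so the credit is $0.

$0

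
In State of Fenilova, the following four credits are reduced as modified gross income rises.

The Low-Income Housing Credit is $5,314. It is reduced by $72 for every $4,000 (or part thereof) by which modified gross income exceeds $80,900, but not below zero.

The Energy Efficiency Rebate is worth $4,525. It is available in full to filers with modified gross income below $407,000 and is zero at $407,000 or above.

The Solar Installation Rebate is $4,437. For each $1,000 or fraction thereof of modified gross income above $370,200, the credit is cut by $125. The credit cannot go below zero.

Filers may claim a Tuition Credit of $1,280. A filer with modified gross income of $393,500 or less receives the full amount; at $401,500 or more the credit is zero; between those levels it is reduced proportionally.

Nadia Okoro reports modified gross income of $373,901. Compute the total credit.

$9,742

Low-Income Housing Credit: income exceeds $80,900 by $293,001 → 74 increments × $72 = $5,328 ≥ base, so the credit is $0.
Energy Efficiency Rebate: $373,901 is below the $407,000 cutoff, so the full $4,525 applies.
Solar Installation Rebate: income exceeds $370,200 by $3,701, which is 4 full-or-partial $1,000 increments; reduction = 4 × $125 = $500, leaving $3,937.
Tuition Credit: $373,901 is at or below the $393,500 threshold, so the full $1,280 applies.
Total: $0 + $4,525 + $3,937 + $1,280 = $9,742.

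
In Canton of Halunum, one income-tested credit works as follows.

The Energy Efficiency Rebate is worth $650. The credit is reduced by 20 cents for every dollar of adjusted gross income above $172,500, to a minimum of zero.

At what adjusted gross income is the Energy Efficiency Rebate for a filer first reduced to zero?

$175,750

The credit falls by 20% of each dollar above $172,500, so it reaches zero when the excess is $650 / 20% = $3,250: income = $172,500 + $3,250 = $175,750.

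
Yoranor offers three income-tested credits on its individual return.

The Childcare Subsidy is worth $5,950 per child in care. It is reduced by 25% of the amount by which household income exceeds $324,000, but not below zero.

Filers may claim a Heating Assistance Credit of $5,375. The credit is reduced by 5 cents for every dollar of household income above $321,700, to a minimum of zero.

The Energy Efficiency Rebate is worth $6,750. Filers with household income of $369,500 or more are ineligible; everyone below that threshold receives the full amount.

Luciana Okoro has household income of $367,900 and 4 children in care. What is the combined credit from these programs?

$22,640

Childcare Subsidy: base = 4 × $5,950 = $23,800. 25% of the $43,900 excess over $324,000 is $10,975; credit = $23,800 − $10,975 = $12,825.
Heating Assistance Credit: 5% of the $46,200 excess over $321,700 is $2,310; credit = $5,375 − $2,310 = $3,065.
Energy Efficiency Rebate: $367,900 is below the $369,500 cutoff, so the full $6,750 applies.
Total: $12,825 + $3,065 + $6,750 = $22,640.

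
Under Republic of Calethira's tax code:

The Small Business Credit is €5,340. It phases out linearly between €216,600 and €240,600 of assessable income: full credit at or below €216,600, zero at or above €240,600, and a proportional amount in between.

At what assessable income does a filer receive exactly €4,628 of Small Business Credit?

€4,628 is 4,628/5,340 of the full €5,340, so 712/5,340 of the €24,000 range has been used: income = €216,600 + €24,000 × 712/5,340 = €219,800.

€219,800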